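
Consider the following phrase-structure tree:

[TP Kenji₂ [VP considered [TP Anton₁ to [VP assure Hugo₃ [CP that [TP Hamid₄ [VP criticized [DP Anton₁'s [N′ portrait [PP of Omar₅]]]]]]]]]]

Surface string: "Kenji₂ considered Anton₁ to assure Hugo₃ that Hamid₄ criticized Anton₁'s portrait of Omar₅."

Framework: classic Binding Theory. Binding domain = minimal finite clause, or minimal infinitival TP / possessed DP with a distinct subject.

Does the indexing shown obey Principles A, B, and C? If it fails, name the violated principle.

The two coindexed NPs are *Anton₁* (the lower occurrence) and *Anton₁* (the higher occurrence).
*Anton₁* (the lower occurrence) is an R-expression. Principle C requires it to be free everywhere.
*Anton₁* (the higher occurrence) c-commands it and carries the same index.
The R-expression is bound → Principle C violation.

Principle C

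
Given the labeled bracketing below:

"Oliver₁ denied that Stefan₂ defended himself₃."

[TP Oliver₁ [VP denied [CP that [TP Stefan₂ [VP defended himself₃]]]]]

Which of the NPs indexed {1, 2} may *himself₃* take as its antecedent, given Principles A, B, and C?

{2}

*himself* is an anaphor, so Principle A applies: it must be bound in its binding domain.
Binding domain of *himself₃*: the embedded TP, whose subject is Stefan₂.
*Oliver₁* c-commands the anaphor but is outside its binding domain → cannot satisfy Principle A.
*Stefan₂* c-commands the anaphor within its binding domain → licit binder.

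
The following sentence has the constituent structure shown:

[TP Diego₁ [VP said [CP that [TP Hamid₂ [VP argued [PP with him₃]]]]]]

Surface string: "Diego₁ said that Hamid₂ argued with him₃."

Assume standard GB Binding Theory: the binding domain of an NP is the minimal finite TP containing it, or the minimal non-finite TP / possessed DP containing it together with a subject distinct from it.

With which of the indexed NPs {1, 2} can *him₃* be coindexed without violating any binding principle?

*him* is a pronoun, so Principle B applies: it must be free in its binding domain.
Binding domain of *him₃*: the embedded TP, whose subject is Hamid₂.
*Diego₁* c-commands the pronoun but from outside its binding domain, and is not c-commanded by it → coindexation permitted.
*Hamid₂* c-commands the pronoun within its binding domain → coindexation would violate Principle B.

{1}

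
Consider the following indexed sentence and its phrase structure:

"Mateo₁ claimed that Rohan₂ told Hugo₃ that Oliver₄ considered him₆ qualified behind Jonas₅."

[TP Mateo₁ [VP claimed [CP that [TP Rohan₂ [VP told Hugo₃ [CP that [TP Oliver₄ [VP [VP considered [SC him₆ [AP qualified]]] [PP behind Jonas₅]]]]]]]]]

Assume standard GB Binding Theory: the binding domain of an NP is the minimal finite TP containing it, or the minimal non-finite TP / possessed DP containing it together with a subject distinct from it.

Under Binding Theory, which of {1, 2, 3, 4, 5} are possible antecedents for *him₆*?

{1, 2, 3, 5}

*him* is a pronoun, so Principle B applies: it must be free in its binding domain.
Binding domain of *him₆*: the embedded TP, whose subject is Oliver₄.
*Mateo₁* c-commands the pronoun but from outside its binding domain, and is not c-commanded by it → coindexation permitted.
*Rohan₂* c-commands the pronoun but from outside its binding domain, and is not c-commanded by it → coindexation permitted.
*Hugo₃* c-commands the pronoun but from outside its binding domain, and is not c-commanded by it → coindexation permitted.
*Oliver₄* c-commands the pronoun within its binding domain → coindexation would violate Principle B.
*Jonas₅* and the pronoun do not c-command one another → neither Principle B nor Principle C is at stake; coindexation permitted.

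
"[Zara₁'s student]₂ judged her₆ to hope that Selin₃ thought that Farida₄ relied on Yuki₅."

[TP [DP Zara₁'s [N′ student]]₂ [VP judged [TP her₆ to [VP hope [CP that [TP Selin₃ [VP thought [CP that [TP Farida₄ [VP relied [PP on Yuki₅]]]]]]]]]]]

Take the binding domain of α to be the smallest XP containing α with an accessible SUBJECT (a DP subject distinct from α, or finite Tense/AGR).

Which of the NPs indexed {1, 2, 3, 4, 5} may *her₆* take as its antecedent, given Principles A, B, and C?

*her* is a pronoun, so Principle B applies: it must be free in its binding domain.
Binding domain of *her₆*: the matrix TP, whose subject is [Zara₁'s student]₂.
*Zara₁* and the pronoun do not c-command one another → neither Principle B nor Principle C is at stake; coindexation permitted.
*[Zara₁'s student]₂* c-commands the pronoun within its binding domain → coindexation would violate Principle B.
*Selin₃*: the pronoun c-commands this R-expression → coindexation would violate Principle C on *Selin₃*.
*Farida₄*: the pronoun c-commands this R-expression → coindexation would violate Principle C on *Farida₄*.
*Yuki₅*: the pronoun c-commands this R-expression → coindexation would violate Principle C on *Yuki₅*.

{1}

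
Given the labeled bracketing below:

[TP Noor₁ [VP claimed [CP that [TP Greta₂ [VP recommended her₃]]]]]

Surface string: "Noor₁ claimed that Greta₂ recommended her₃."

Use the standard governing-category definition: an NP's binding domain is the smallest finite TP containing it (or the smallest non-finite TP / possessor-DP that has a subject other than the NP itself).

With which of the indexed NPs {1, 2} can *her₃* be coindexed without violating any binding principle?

*her* is a pronoun, so Principle B applies: it must be free in its binding domain.
Binding domain of *her₃*: the embedded TP, whose subject is Greta₂.
*Noor₁* c-commands the pronoun but from outside its binding domain, and is not c-commanded by it → coindexation permitted.
*Greta₂* c-commands the pronoun within its binding domain → coindexation would violate Principle B.

{1}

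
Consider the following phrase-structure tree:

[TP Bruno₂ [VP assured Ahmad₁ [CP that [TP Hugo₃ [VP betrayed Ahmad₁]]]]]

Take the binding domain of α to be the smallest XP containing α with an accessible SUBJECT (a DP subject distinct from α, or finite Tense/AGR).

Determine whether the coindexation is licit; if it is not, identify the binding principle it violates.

The two coindexed NPs are *Ahmad₁* (the higher occurrence) and *Ahmad₁* (the lower occurrence).
*Ahmad₁* (the lower occurrence) is an R-expression. Principle C requires it to be free everywhere.
*Ahmad₁* (the higher occurrence) c-commands it and carries the same index.
The R-expression is bound → Principle C violation.

Principle C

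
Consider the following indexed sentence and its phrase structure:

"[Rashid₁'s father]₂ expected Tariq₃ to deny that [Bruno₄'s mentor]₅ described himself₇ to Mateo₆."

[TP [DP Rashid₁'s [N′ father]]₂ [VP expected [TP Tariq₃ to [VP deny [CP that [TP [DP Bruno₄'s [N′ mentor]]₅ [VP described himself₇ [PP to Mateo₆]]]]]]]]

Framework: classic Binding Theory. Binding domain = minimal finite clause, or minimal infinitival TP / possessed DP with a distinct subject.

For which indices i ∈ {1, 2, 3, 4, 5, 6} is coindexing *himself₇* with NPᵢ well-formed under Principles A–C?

*himself* is an anaphor, so Principle A applies: it must be bound in its binding domain.
Binding domain of *himself₇*: the embedded TP, whose subject is [Bruno₄'s mentor]₅.
*Rashid₁* does not c-command the anaphor → cannot bind it.
*[Rashid₁'s father]₂* c-commands the anaphor but is outside its binding domain → cannot satisfy Principle A.
*Tariq₃* c-commands the anaphor but is outside its binding domain → cannot satisfy Principle A.
*Bruno₄* does not c-command the anaphor → cannot bind it.
*[Bruno₄'s mentor]₅* c-commands the anaphor within its binding domain → licit binder.
*Mateo₆* does not c-command the anaphor → cannot bind it.

{5}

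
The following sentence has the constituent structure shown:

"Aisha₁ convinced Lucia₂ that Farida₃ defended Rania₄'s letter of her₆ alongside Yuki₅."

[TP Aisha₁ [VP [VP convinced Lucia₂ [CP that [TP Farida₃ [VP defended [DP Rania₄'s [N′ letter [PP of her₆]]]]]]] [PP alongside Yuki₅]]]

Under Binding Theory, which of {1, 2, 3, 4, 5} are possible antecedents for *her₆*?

*her* is a pronoun, so Principle B applies: it must be free in its binding domain.
Binding domain of *her₆*: the possessed DP, whose subject is Rania₄.
*Aisha₁* c-commands the pronoun but from outside its binding domain, and is not c-commanded by it → coindexation permitted.
*Lucia₂* c-commands the pronoun but from outside its binding domain, and is not c-commanded by it → coindexation permitted.
*Farida₃* c-commands the pronoun but from outside its binding domain, and is not c-commanded by it → coindexation permitted.
*Rania₄* c-commands the pronoun within its binding domain → coindexation would violate Principle B.
*Yuki₅* and the pronoun do not c-command one another → neither Principle B nor Principle C is at stake; coindexation permitted.

{1, 2, 3, 5}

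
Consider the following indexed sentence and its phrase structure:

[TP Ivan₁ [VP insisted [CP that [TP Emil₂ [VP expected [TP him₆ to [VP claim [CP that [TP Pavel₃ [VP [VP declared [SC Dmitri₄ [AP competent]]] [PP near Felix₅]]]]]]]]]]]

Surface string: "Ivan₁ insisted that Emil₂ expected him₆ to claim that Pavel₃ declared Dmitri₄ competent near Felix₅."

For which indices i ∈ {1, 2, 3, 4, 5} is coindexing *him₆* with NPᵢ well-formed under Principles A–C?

*him* is a pronoun, so Principle B applies: it must be free in its binding domain.
Binding domain of *him₆*: the embedded TP, whose subject is Emil₂.
*Ivan₁* c-commands the pronoun but from outside its binding domain, and is not c-commanded by it → coindexation permitted.
*Emil₂* c-commands the pronoun within its binding domain → coindexation would violate Principle B.
*Pavel₃*: the pronoun c-commands this R-expression → coindexation would violate Principle C on *Pavel₃*.
*Dmitri₄*: the pronoun c-commands this R-expression → coindexation would violate Principle C on *Dmitri₄*.
*Felix₅*: the pronoun c-commands this R-expression → coindexation would violate Principle C on *Felix₅*.

{1}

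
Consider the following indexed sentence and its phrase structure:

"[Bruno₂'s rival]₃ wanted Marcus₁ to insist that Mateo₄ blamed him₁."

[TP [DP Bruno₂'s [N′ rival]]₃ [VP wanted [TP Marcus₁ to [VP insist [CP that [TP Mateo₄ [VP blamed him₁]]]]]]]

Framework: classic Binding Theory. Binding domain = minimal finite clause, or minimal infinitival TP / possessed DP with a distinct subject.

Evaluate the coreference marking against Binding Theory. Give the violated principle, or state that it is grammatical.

grammatical

The two coindexed NPs are *Marcus₁* and *him₁*.
*him₁* is a pronoun; its binding domain is the embedded TP, whose subject is Mateo₄. Within that domain it is c-commanded only by *Mateo₄*, which carries a different index — the pronoun is free locally, so Principle B holds.
*Marcus₁* is an R-expression; *him₁* does not c-command it, and no other NP shares its index, so Principle C is satisfied.
All principles are respected.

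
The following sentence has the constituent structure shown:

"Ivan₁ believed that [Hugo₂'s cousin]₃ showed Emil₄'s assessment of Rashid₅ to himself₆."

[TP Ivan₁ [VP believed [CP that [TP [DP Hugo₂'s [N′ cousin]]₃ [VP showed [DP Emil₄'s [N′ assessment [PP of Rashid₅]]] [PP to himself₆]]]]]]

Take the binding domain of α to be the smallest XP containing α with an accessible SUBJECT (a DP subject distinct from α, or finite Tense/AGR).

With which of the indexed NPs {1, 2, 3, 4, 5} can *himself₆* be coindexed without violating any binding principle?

*himself* is an anaphor, so Principle A applies: it must be bound in its binding domain.
Binding domain of *himself₆*: the embedded TP, whose subject is [Hugo₂'s cousin]₃.
*Ivan₁* c-commands the anaphor but is outside its binding domain → cannot satisfy Principle A.
*Hugo₂* does not c-command the anaphor → cannot bind it.
*[Hugo₂'s cousin]₃* c-commands the anaphor within its binding domain → licit binder.
*Emil₄* does not c-command the anaphor → cannot bind it.
*Rashid₅* does not c-command the anaphor → cannot bind it.

{3}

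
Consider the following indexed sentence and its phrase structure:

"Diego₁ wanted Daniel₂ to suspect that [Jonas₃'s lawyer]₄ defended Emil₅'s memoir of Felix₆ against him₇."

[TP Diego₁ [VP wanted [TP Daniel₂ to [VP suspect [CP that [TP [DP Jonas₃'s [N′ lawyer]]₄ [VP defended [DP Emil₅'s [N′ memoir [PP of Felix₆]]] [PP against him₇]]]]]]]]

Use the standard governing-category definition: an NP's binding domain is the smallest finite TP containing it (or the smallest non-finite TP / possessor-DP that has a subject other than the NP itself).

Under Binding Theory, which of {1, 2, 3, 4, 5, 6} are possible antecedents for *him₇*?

{1, 2, 3, 5, 6}

*him* is a pronoun, so Principle B applies: it must be free in its binding domain.
Binding domain of *him₇*: the embedded TP, whose subject is [Jonas₃'s lawyer]₄.
*Diego₁* c-commands the pronoun but from outside its binding domain, and is not c-commanded by it → coindexation permitted.
*Daniel₂* c-commands the pronoun but from outside its binding domain, and is not c-commanded by it → coindexation permitted.
*Jonas₃* and the pronoun do not c-command one another → neither Principle B nor Principle C is at stake; coindexation permitted.
*[Jonas₃'s lawyer]₄* c-commands the pronoun within its binding domain → coindexation would violate Principle B.
*Emil₅* and the pronoun do not c-command one another → neither Principle B nor Principle C is at stake; coindexation permitted.
*Felix₆* and the pronoun do not c-command one another → neither Principle B nor Principle C is at stake; coindexation permitted.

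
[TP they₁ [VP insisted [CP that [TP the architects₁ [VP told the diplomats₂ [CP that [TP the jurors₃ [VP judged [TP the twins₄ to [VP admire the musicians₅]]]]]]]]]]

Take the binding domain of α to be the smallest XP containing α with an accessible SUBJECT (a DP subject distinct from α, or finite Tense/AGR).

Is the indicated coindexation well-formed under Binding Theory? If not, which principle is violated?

The two coindexed NPs are *they₁* and *the architects₁*.
*the architects₁* is an R-expression. Principle C requires it to be free everywhere.
*they₁* c-commands it and carries the same index.
The R-expression is bound → Principle C violation.

Principle C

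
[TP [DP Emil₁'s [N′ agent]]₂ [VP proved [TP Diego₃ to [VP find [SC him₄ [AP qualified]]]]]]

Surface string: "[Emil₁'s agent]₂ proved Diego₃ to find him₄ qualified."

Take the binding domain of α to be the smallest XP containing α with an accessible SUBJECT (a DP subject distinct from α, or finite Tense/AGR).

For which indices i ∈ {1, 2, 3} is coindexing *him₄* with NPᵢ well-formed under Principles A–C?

*him* is a pronoun, so Principle B applies: it must be free in its binding domain.
Binding domain of *him₄*: the embedded TP, whose subject is Diego₃.
*Emil₁* and the pronoun do not c-command one another → neither Principle B nor Principle C is at stake; coindexation permitted.
*[Emil₁'s agent]₂* c-commands the pronoun but from outside its binding domain, and is not c-commanded by it → coindexation permitted.
*Diego₃* c-commands the pronoun within its binding domain → coindexation would violate Principle B.

{1, 2}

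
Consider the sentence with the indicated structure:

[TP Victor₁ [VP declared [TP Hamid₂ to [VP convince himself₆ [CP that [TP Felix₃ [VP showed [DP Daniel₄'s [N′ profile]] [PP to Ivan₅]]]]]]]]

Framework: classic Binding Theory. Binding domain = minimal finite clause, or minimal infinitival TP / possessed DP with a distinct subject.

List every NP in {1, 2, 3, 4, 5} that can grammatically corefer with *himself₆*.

*himself* is an anaphor, so Principle A applies: it must be bound in its binding domain.
Binding domain of *himself₆*: the embedded TP, whose subject is Hamid₂.
*Victor₁* c-commands the anaphor but is outside its binding domain → cannot satisfy Principle A.
*Hamid₂* c-commands the anaphor within its binding domain → licit binder.
*Felix₃* does not c-command the anaphor → cannot bind it.
*Daniel₄* does not c-command the anaphor → cannot bind it.
*Ivan₅* does not c-command the anaphor → cannot bind it.

{2}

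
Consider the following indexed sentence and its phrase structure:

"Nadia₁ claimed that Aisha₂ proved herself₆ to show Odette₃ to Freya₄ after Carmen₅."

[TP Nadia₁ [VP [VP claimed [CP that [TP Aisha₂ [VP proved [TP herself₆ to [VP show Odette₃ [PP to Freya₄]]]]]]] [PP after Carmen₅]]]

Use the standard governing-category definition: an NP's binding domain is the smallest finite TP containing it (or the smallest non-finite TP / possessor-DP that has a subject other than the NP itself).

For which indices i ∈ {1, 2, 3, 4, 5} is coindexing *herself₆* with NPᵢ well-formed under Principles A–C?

*herself* is an anaphor, so Principle A applies: it must be bound in its binding domain.
Binding domain of *herself₆*: the embedded TP, whose subject is Aisha₂.
*Nadia₁* c-commands the anaphor but is outside its binding domain → cannot satisfy Principle A.
*Aisha₂* c-commands the anaphor within its binding domain → licit binder.
*Odette₃* does not c-command the anaphor → cannot bind it.
*Freya₄* does not c-command the anaphor → cannot bind it.
*Carmen₅* does not c-command the anaphor → cannot bind it.

{2}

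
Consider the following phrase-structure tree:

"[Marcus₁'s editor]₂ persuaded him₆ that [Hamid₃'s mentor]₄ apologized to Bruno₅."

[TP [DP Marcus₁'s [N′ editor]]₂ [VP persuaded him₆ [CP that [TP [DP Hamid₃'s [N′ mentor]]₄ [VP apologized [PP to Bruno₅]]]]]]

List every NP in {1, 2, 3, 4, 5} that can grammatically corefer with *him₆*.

*him* is a pronoun, so Principle B applies: it must be free in its binding domain.
Binding domain of *him₆*: the matrix TP, whose subject is [Marcus₁'s editor]₂.
*Marcus₁* and the pronoun do not c-command one another → neither Principle B nor Principle C is at stake; coindexation permitted.
*[Marcus₁'s editor]₂* c-commands the pronoun within its binding domain → coindexation would violate Principle B.
*Hamid₃*: the pronoun c-commands this R-expression → coindexation would violate Principle C on *Hamid₃*.
*[Hamid₃'s mentor]₄*: the pronoun c-commands this R-expression → coindexation would violate Principle C on *[Hamid₃'s mentor]₄*.
*Bruno₅*: the pronoun c-commands this R-expression → coindexation would violate Principle C on *Bruno₅*.

{1}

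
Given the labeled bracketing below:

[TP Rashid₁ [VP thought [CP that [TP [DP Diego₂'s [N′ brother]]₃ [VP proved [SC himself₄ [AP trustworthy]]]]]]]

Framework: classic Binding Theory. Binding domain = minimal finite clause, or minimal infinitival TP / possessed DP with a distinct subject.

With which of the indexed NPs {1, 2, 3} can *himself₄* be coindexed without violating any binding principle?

*himself* is an anaphor, so Principle A applies: it must be bound in its binding domain.
Binding domain of *himself₄*: the embedded TP, whose subject is [Diego₂'s brother]₃.
*Rashid₁* c-commands the anaphor but is outside its binding domain → cannot satisfy Principle A.
*Diego₂* does not c-command the anaphor → cannot bind it.
*[Diego₂'s brother]₃* c-commands the anaphor within its binding domain → licit binder.

{3}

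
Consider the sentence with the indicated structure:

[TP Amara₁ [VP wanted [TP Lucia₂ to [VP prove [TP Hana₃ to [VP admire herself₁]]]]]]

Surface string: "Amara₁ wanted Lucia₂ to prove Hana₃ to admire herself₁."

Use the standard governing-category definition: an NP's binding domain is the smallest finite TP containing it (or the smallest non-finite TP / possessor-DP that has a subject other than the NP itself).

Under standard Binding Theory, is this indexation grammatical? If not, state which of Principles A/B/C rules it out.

The two coindexed NPs are *Amara₁* and *herself₁*.
*herself₁* is an anaphor. Principle A requires it to be bound within its binding domain — the embedded TP, whose subject is Hana₃.
Within that domain it is c-commanded by *Hana₃*, which does not share its index.
*Amara₁* does c-command the anaphor, but from outside its binding domain.
The anaphor is unbound in its domain → Principle A violation.

Principle A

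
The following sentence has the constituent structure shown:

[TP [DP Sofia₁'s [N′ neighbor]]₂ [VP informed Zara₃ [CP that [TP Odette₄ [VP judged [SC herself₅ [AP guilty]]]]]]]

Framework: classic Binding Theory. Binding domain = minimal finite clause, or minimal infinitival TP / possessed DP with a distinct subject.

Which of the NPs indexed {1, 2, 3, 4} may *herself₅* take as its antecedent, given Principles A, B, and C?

*herself* is an anaphor, so Principle A applies: it must be bound in its binding domain.
Binding domain of *herself₅*: the embedded TP, whose subject is Odette₄.
*Sofia₁* does not c-command the anaphor → cannot bind it.
*[Sofia₁'s neighbor]₂* c-commands the anaphor but is outside its binding domain → cannot satisfy Principle A.
*Zara₃* c-commands the anaphor but is outside its binding domain → cannot satisfy Principle A.
*Odette₄* c-commands the anaphor within its binding domain → licit binder.

{4}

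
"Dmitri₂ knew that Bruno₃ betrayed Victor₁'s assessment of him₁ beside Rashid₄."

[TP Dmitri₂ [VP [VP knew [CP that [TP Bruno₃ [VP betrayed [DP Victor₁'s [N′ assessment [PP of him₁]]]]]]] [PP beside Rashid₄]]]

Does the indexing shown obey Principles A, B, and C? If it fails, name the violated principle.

Principle B

The two coindexed NPs are *Victor₁* and *him₁*.
*him₁* is a pronoun. Its binding domain is the possessed DP, whose subject is Victor₁.
*Victor₁* c-commands it within that domain and carries the same index.
The pronoun is locally bound → Principle B violation.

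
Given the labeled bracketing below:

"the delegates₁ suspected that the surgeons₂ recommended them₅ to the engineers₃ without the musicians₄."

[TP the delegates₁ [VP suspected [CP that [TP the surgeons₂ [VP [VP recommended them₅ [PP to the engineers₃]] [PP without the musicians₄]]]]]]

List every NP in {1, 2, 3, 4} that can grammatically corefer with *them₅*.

*them* is a pronoun, so Principle B applies: it must be free in its binding domain.
Binding domain of *them₅*: the embedded TP, whose subject is the surgeons₂.
*the delegates₁* c-commands the pronoun but from outside its binding domain, and is not c-commanded by it → coindexation permitted.
*the surgeons₂* c-commands the pronoun within its binding domain → coindexation would violate Principle B.
*the engineers₃*: the pronoun c-commands this R-expression → coindexation would violate Principle C on *the engineers₃*.
*the musicians₄* and the pronoun do not c-command one another → neither Principle B nor Principle C is at stake; coindexation permitted.

{1, 4}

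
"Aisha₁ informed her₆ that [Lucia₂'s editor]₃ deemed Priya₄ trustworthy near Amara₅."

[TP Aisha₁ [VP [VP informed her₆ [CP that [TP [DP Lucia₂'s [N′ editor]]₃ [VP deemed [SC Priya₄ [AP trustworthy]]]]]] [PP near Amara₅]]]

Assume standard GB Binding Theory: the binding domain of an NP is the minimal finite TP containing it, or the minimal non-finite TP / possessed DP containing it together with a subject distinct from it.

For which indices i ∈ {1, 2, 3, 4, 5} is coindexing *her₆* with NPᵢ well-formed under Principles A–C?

{5}

*her* is a pronoun, so Principle B applies: it must be free in its binding domain.
Binding domain of *her₆*: the matrix TP, whose subject is Aisha₁.
*Aisha₁* c-commands the pronoun within its binding domain → coindexation would violate Principle B.
*Lucia₂*: the pronoun c-commands this R-expression → coindexation would violate Principle C on *Lucia₂*.
*[Lucia₂'s editor]₃*: the pronoun c-commands this R-expression → coindexation would violate Principle C on *[Lucia₂'s editor]₃*.
*Priya₄*: the pronoun c-commands this R-expression → coindexation would violate Principle C on *Priya₄*.
*Amara₅* and the pronoun do not c-command one another → neither Principle B nor Principle C is at stake; coindexation permitted.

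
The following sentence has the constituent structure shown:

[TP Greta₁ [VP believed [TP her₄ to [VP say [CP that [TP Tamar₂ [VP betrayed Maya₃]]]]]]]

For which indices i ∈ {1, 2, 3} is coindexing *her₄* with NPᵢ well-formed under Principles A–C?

none

*her* is a pronoun, so Principle B applies: it must be free in its binding domain.
Binding domain of *her₄*: the matrix TP, whose subject is Greta₁.
*Greta₁* c-commands the pronoun within its binding domain → coindexation would violate Principle B.
*Tamar₂*: the pronoun c-commands this R-expression → coindexation would violate Principle C on *Tamar₂*.
*Maya₃*: the pronoun c-commands this R-expression → coindexation would violate Principle C on *Maya₃*.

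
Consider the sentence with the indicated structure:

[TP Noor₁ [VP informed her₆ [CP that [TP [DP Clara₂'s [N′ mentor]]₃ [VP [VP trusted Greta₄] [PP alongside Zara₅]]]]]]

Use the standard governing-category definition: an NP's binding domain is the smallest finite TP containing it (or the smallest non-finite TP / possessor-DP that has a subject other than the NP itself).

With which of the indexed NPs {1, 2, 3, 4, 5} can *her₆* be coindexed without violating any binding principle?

*her* is a pronoun, so Principle B applies: it must be free in its binding domain.
Binding domain of *her₆*: the matrix TP, whose subject is Noor₁.
*Noor₁* c-commands the pronoun within its binding domain → coindexation would violate Principle B.
*Clara₂*: the pronoun c-commands this R-expression → coindexation would violate Principle C on *Clara₂*.
*[Clara₂'s mentor]₃*: the pronoun c-commands this R-expression → coindexation would violate Principle C on *[Clara₂'s mentor]₃*.
*Greta₄*: the pronoun c-commands this R-expression → coindexation would violate Principle C on *Greta₄*.
*Zara₅*: the pronoun c-commands this R-expression → coindexation would violate Principle C on *Zara₅*.

none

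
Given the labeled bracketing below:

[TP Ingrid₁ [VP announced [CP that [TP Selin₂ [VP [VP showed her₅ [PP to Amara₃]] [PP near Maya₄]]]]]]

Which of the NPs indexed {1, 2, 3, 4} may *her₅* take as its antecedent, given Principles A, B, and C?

{1, 4}

*her* is a pronoun, so Principle B applies: it must be free in its binding domain.
Binding domain of *her₅*: the embedded TP, whose subject is Selin₂.
*Ingrid₁* c-commands the pronoun but from outside its binding domain, and is not c-commanded by it → coindexation permitted.
*Selin₂* c-commands the pronoun within its binding domain → coindexation would violate Principle B.
*Amara₃*: the pronoun c-commands this R-expression → coindexation would violate Principle C on *Amara₃*.
*Maya₄* and the pronoun do not c-command one another → neither Principle B nor Principle C is at stake; coindexation permitted.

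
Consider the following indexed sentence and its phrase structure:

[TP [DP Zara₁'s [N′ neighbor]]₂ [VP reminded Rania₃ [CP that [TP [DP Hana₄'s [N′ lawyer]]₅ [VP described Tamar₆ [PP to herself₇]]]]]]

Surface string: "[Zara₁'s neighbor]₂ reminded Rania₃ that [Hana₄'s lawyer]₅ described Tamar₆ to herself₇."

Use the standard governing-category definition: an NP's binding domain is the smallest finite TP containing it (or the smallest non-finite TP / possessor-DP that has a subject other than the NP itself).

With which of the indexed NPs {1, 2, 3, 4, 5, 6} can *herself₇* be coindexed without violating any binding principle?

{5, 6}

*herself* is an anaphor, so Principle A applies: it must be bound in its binding domain.
Binding domain of *herself₇*: the embedded TP, whose subject is [Hana₄'s lawyer]₅.
*Zara₁* does not c-command the anaphor → cannot bind it.
*[Zara₁'s neighbor]₂* c-commands the anaphor but is outside its binding domain → cannot satisfy Principle A.
*Rania₃* c-commands the anaphor but is outside its binding domain → cannot satisfy Principle A.
*Hana₄* does not c-command the anaphor → cannot bind it.
*[Hana₄'s lawyer]₅* c-commands the anaphor within its binding domain → licit binder.
*Tamar₆* c-commands the anaphor within its binding domain → licit binder.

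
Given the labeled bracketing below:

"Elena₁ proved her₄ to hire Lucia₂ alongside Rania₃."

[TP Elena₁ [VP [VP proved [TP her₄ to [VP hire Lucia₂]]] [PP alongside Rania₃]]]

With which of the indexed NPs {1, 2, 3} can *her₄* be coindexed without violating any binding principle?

*her* is a pronoun, so Principle B applies: it must be free in its binding domain.
Binding domain of *her₄*: the matrix TP, whose subject is Elena₁.
*Elena₁* c-commands the pronoun within its binding domain → coindexation would violate Principle B.
*Lucia₂*: the pronoun c-commands this R-expression → coindexation would violate Principle C on *Lucia₂*.
*Rania₃* and the pronoun do not c-command one another → neither Principle B nor Principle C is at stake; coindexation permitted.

{3}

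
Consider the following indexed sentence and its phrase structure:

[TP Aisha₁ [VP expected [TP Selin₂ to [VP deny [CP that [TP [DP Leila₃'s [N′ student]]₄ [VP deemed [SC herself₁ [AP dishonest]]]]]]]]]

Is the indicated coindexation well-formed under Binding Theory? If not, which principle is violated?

The two coindexed NPs are *Aisha₁* and *herself₁*.
*herself₁* is an anaphor. Principle A requires it to be bound within its binding domain — the embedded TP, whose subject is [Leila₃'s student]₄.
Within that domain it is c-commanded by *[Leila₃'s student]₄*, which does not share its index.
*Aisha₁* does c-command the anaphor, but from outside its binding domain.
The anaphor is unbound in its domain → Principle A violation.

Principle A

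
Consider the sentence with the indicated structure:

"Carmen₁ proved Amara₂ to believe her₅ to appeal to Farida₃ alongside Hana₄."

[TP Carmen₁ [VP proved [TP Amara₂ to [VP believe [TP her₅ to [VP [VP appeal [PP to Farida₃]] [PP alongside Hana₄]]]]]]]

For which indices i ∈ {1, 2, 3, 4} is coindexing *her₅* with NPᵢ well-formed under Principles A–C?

{1}

*her* is a pronoun, so Principle B applies: it must be free in its binding domain.
Binding domain of *her₅*: the embedded TP, whose subject is Amara₂.
*Carmen₁* c-commands the pronoun but from outside its binding domain, and is not c-commanded by it → coindexation permitted.
*Amara₂* c-commands the pronoun within its binding domain → coindexation would violate Principle B.
*Farida₃*: the pronoun c-commands this R-expression → coindexation would violate Principle C on *Farida₃*.
*Hana₄*: the pronoun c-commands this R-expression → coindexation would violate Principle C on *Hana₄*.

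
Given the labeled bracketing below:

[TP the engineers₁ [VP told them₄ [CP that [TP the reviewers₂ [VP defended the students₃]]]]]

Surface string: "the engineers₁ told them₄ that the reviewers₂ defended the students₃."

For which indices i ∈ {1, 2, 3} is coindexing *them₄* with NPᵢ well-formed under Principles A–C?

none

*them* is a pronoun, so Principle B applies: it must be free in its binding domain.
Binding domain of *them₄*: the matrix TP, whose subject is the engineers₁.
*the engineers₁* c-commands the pronoun within its binding domain → coindexation would violate Principle B.
*the reviewers₂*: the pronoun c-commands this R-expression → coindexation would violate Principle C on *the reviewers₂*.
*the students₃*: the pronoun c-commands this R-expression → coindexation would violate Principle C on *the students₃*.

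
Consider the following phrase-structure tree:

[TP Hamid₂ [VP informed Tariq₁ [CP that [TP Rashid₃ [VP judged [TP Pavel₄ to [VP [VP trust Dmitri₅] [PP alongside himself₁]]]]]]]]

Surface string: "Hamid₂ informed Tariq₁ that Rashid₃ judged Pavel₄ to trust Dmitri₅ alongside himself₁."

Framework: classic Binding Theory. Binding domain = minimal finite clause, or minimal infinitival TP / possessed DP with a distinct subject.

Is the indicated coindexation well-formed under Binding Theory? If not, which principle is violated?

The two coindexed NPs are *Tariq₁* and *himself₁*.
*himself₁* is an anaphor. Principle A requires it to be bound within its binding domain — the embedded TP, whose subject is Pavel₄.
Within that domain it is c-commanded by *Pavel₄*, which does not share its index.
*Tariq₁* does c-command the anaphor, but from outside its binding domain.
The anaphor is unbound in its domain → Principle A violation.

Principle A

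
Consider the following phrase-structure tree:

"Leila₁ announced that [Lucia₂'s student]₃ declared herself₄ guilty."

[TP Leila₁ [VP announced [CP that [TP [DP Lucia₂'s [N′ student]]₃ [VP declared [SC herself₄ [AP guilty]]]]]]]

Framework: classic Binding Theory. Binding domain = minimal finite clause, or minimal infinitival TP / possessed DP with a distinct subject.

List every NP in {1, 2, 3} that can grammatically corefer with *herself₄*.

{3}

*herself* is an anaphor, so Principle A applies: it must be bound in its binding domain.
Binding domain of *herself₄*: the embedded TP, whose subject is [Lucia₂'s student]₃.
*Leila₁* c-commands the anaphor but is outside its binding domain → cannot satisfy Principle A.
*Lucia₂* does not c-command the anaphor → cannot bind it.
*[Lucia₂'s student]₃* c-commands the anaphor within its binding domain → licit binder.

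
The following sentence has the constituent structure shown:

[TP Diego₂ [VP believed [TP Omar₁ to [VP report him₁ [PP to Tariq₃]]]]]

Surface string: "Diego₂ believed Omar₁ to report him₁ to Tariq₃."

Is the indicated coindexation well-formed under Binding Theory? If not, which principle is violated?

The two coindexed NPs are *Omar₁* and *him₁*.
*him₁* is a pronoun. Its binding domain is the embedded TP, whose subject is Omar₁.
*Omar₁* c-commands it within that domain and carries the same index.
The pronoun is locally bound → Principle B violation.

Principle B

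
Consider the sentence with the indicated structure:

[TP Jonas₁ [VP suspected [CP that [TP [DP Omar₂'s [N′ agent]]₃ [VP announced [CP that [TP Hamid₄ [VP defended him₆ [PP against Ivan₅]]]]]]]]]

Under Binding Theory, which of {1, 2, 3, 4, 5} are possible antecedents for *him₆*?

*him* is a pronoun, so Principle B applies: it must be free in its binding domain.
Binding domain of *him₆*: the embedded TP, whose subject is Hamid₄.
*Jonas₁* c-commands the pronoun but from outside its binding domain, and is not c-commanded by it → coindexation permitted.
*Omar₂* and the pronoun do not c-command one another → neither Principle B nor Principle C is at stake; coindexation permitted.
*[Omar₂'s agent]₃* c-commands the pronoun but from outside its binding domain, and is not c-commanded by it → coindexation permitted.
*Hamid₄* c-commands the pronoun within its binding domain → coindexation would violate Principle B.
*Ivan₅*: the pronoun c-commands this R-expression → coindexation would violate Principle C on *Ivan₅*.

{1, 2, 3}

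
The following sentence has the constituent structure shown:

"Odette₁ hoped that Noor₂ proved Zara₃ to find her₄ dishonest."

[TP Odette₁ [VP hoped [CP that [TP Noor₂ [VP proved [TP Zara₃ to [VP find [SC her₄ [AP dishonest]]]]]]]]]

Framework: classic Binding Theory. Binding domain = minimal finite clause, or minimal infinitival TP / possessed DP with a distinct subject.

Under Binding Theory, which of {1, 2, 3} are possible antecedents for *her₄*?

{1, 2}

*her* is a pronoun, so Principle B applies: it must be free in its binding domain.
Binding domain of *her₄*: the embedded TP, whose subject is Zara₃.
*Odette₁* c-commands the pronoun but from outside its binding domain, and is not c-commanded by it → coindexation permitted.
*Noor₂* c-commands the pronoun but from outside its binding domain, and is not c-commanded by it → coindexation permitted.
*Zara₃* c-commands the pronoun within its binding domain → coindexation would violate Principle B.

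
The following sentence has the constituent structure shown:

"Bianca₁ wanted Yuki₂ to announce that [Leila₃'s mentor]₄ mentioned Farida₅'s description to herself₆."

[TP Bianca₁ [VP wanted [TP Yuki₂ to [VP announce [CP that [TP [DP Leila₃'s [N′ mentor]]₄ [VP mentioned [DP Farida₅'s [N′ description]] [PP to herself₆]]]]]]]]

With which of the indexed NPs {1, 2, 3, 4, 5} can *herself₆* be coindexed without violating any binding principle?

{4}

*herself* is an anaphor, so Principle A applies: it must be bound in its binding domain.
Binding domain of *herself₆*: the embedded TP, whose subject is [Leila₃'s mentor]₄.
*Bianca₁* c-commands the anaphor but is outside its binding domain → cannot satisfy Principle A.
*Yuki₂* c-commands the anaphor but is outside its binding domain → cannot satisfy Principle A.
*Leila₃* does not c-command the anaphor → cannot bind it.
*[Leila₃'s mentor]₄* c-commands the anaphor within its binding domain → licit binder.
*Farida₅* does not c-command the anaphor → cannot bind it.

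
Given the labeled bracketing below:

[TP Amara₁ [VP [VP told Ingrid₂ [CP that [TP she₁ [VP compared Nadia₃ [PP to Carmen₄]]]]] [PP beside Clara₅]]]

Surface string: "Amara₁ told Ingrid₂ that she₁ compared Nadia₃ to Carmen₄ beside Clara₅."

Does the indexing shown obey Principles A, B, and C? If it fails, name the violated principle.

grammatical

The two coindexed NPs are *Amara₁* and *she₁*.
*she₁* is a pronoun; nothing c-commands it within its binding domain (the embedded TP.), so Principle B holds trivially.
*Amara₁* is an R-expression; *she₁* does not c-command it, and no other NP shares its index, so Principle C is satisfied.
All principles are respected.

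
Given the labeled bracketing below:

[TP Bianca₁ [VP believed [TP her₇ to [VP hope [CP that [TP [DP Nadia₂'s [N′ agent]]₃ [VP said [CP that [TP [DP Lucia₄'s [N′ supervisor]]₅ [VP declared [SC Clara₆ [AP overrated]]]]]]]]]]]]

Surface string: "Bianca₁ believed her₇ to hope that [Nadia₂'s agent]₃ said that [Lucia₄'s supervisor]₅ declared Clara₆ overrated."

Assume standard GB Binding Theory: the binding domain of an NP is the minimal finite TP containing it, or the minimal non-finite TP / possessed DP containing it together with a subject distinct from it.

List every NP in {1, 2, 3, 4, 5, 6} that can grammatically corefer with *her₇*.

*her* is a pronoun, so Principle B applies: it must be free in its binding domain.
Binding domain of *her₇*: the matrix TP, whose subject is Bianca₁.
*Bianca₁* c-commands the pronoun within its binding domain → coindexation would violate Principle B.
*Nadia₂*: the pronoun c-commands this R-expression → coindexation would violate Principle C on *Nadia₂*.
*[Nadia₂'s agent]₃*: the pronoun c-commands this R-expression → coindexation would violate Principle C on *[Nadia₂'s agent]₃*.
*Lucia₄*: the pronoun c-commands this R-expression → coindexation would violate Principle C on *Lucia₄*.
*[Lucia₄'s supervisor]₅*: the pronoun c-commands this R-expression → coindexation would violate Principle C on *[Lucia₄'s supervisor]₅*.
*Clara₆*: the pronoun c-commands this R-expression → coindexation would violate Principle C on *Clara₆*.

none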